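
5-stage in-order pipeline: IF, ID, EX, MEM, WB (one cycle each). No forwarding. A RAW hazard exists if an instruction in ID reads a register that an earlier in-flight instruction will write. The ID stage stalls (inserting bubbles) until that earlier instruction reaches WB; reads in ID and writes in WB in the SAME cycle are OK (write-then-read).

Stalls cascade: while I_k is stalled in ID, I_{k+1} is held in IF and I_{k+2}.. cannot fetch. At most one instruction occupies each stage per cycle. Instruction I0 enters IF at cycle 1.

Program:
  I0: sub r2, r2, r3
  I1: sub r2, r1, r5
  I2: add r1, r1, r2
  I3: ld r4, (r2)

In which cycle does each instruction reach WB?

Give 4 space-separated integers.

I0 sub r2 <- r2,r3: IF@1 ID@2 stall=0 (-) EX@3 MEM@4 WB@5
I1 sub r2 <- r1,r5: IF@2 ID@3 stall=0 (-) EX@4 MEM@5 WB@6
I2 add r1 <- r1,r2: IF@3 ID@4 stall=2 (RAW on I1.r2 (WB@6)) EX@7 MEM@8 WB@9
I3 ld r4 <- r2: IF@4 ID@7 stall=0 (-) EX@8 MEM@9 WB@10

Answer: 5 6 9 10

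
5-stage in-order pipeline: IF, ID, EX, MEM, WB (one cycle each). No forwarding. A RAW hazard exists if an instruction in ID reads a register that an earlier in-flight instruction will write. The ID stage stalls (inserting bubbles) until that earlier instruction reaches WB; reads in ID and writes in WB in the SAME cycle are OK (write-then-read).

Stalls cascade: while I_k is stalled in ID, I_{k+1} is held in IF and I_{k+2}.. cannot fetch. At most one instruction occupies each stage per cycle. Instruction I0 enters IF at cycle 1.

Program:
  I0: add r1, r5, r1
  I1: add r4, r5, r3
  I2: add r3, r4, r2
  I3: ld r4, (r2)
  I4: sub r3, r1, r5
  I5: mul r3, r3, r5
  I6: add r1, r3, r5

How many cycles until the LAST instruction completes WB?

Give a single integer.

I0 add r1 <- r5,r1: IF@1 ID@2 stall=0 (-) EX@3 MEM@4 WB@5
I1 add r4 <- r5,r3: IF@2 ID@3 stall=0 (-) EX@4 MEM@5 WB@6
I2 add r3 <- r4,r2: IF@3 ID@4 stall=2 (RAW on I1.r4 (WB@6)) EX@7 MEM@8 WB@9
I3 ld r4 <- r2: IF@4 ID@7 stall=0 (-) EX@8 MEM@9 WB@10
I4 sub r3 <- r1,r5: IF@7 ID@8 stall=0 (-) EX@9 MEM@10 WB@11
I5 mul r3 <- r3,r5: IF@8 ID@9 stall=2 (RAW on I4.r3 (WB@11)) EX@12 MEM@13 WB@14
I6 add r1 <- r3,r5: IF@9 ID@12 stall=2 (RAW on I5.r3 (WB@14)) EX@15 MEM@16 WB@17

Answer: 17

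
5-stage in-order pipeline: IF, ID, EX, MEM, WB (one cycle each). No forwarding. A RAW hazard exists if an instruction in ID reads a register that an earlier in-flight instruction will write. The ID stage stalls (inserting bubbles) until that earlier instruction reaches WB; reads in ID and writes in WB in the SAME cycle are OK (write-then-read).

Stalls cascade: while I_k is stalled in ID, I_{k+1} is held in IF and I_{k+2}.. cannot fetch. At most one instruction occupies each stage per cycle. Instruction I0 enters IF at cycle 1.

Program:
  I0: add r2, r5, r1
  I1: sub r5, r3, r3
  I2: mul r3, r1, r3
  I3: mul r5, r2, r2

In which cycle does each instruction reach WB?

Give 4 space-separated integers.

Answer: 5 6 7 8

Derivation:
I0 add r2 <- r5,r1: IF@1 ID@2 stall=0 (-) EX@3 MEM@4 WB@5
I1 sub r5 <- r3,r3: IF@2 ID@3 stall=0 (-) EX@4 MEM@5 WB@6
I2 mul r3 <- r1,r3: IF@3 ID@4 stall=0 (-) EX@5 MEM@6 WB@7
I3 mul r5 <- r2,r2: IF@4 ID@5 stall=0 (-) EX@6 MEM@7 WB@8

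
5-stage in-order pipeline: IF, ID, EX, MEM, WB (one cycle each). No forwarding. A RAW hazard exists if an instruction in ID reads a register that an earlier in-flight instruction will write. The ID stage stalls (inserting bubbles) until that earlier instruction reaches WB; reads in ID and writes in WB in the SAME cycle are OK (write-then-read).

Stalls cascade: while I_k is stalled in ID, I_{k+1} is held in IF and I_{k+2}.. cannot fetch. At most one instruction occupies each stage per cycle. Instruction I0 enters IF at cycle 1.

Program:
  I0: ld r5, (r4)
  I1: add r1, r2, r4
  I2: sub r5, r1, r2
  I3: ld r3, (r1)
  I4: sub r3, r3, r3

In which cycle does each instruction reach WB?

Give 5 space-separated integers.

I0 ld r5 <- r4: IF@1 ID@2 stall=0 (-) EX@3 MEM@4 WB@5
I1 add r1 <- r2,r4: IF@2 ID@3 stall=0 (-) EX@4 MEM@5 WB@6
I2 sub r5 <- r1,r2: IF@3 ID@4 stall=2 (RAW on I1.r1 (WB@6)) EX@7 MEM@8 WB@9
I3 ld r3 <- r1: IF@4 ID@7 stall=0 (-) EX@8 MEM@9 WB@10
I4 sub r3 <- r3,r3: IF@7 ID@8 stall=2 (RAW on I3.r3 (WB@10)) EX@11 MEM@12 WB@13

Answer: 5 6 9 10 13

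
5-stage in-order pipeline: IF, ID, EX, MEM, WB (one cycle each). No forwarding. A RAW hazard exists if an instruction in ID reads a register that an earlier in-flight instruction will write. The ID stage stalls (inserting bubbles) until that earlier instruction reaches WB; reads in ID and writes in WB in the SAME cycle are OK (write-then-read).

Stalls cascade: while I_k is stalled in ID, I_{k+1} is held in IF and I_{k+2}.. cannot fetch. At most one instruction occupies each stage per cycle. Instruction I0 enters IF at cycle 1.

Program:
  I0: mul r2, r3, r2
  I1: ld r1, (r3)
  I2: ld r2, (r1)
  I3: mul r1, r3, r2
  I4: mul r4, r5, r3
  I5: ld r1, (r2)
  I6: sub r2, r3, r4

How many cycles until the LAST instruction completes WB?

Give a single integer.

I0 mul r2 <- r3,r2: IF@1 ID@2 stall=0 (-) EX@3 MEM@4 WB@5
I1 ld r1 <- r3: IF@2 ID@3 stall=0 (-) EX@4 MEM@5 WB@6
I2 ld r2 <- r1: IF@3 ID@4 stall=2 (RAW on I1.r1 (WB@6)) EX@7 MEM@8 WB@9
I3 mul r1 <- r3,r2: IF@4 ID@7 stall=2 (RAW on I2.r2 (WB@9)) EX@10 MEM@11 WB@12
I4 mul r4 <- r5,r3: IF@7 ID@10 stall=0 (-) EX@11 MEM@12 WB@13
I5 ld r1 <- r2: IF@10 ID@11 stall=0 (-) EX@12 MEM@13 WB@14
I6 sub r2 <- r3,r4: IF@11 ID@12 stall=1 (RAW on I4.r4 (WB@13)) EX@14 MEM@15 WB@16

Answer: 16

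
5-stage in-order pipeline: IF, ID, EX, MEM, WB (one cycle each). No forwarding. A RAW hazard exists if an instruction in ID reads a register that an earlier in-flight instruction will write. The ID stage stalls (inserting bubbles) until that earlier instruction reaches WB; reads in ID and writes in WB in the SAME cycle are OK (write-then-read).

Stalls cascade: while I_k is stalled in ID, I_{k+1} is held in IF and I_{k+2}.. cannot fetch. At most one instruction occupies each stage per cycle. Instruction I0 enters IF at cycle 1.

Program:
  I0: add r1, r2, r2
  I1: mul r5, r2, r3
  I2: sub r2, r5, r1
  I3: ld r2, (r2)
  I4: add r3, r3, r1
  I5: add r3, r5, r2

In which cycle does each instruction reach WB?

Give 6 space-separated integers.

Answer: 5 6 9 12 13 15

Derivation:
I0 add r1 <- r2,r2: IF@1 ID@2 stall=0 (-) EX@3 MEM@4 WB@5
I1 mul r5 <- r2,r3: IF@2 ID@3 stall=0 (-) EX@4 MEM@5 WB@6
I2 sub r2 <- r5,r1: IF@3 ID@4 stall=2 (RAW on I1.r5 (WB@6)) EX@7 MEM@8 WB@9
I3 ld r2 <- r2: IF@4 ID@7 stall=2 (RAW on I2.r2 (WB@9)) EX@10 MEM@11 WB@12
I4 add r3 <- r3,r1: IF@7 ID@10 stall=0 (-) EX@11 MEM@12 WB@13
I5 add r3 <- r5,r2: IF@10 ID@11 stall=1 (RAW on I3.r2 (WB@12)) EX@13 MEM@14 WB@15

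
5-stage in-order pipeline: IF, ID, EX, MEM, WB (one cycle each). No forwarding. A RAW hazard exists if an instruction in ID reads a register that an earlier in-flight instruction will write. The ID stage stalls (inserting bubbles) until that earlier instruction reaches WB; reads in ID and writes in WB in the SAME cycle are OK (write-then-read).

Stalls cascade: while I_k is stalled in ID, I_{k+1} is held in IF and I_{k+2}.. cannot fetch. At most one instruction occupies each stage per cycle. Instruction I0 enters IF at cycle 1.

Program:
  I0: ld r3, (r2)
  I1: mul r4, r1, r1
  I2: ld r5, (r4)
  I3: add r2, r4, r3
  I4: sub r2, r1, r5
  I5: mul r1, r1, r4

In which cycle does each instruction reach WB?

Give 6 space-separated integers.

I0 ld r3 <- r2: IF@1 ID@2 stall=0 (-) EX@3 MEM@4 WB@5
I1 mul r4 <- r1,r1: IF@2 ID@3 stall=0 (-) EX@4 MEM@5 WB@6
I2 ld r5 <- r4: IF@3 ID@4 stall=2 (RAW on I1.r4 (WB@6)) EX@7 MEM@8 WB@9
I3 add r2 <- r4,r3: IF@4 ID@7 stall=0 (-) EX@8 MEM@9 WB@10
I4 sub r2 <- r1,r5: IF@7 ID@8 stall=1 (RAW on I2.r5 (WB@9)) EX@10 MEM@11 WB@12
I5 mul r1 <- r1,r4: IF@8 ID@10 stall=0 (-) EX@11 MEM@12 WB@13

Answer: 5 6 9 10 12 13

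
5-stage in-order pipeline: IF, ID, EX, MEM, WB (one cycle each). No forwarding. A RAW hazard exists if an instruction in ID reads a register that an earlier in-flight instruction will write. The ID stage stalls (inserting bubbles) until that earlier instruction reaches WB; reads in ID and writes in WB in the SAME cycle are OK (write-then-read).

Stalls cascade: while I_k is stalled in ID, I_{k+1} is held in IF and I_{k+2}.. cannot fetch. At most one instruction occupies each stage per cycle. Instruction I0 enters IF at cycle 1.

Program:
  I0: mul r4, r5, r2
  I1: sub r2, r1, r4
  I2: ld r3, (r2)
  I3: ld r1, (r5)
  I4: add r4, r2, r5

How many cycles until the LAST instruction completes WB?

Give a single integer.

I0 mul r4 <- r5,r2: IF@1 ID@2 stall=0 (-) EX@3 MEM@4 WB@5
I1 sub r2 <- r1,r4: IF@2 ID@3 stall=2 (RAW on I0.r4 (WB@5)) EX@6 MEM@7 WB@8
I2 ld r3 <- r2: IF@3 ID@6 stall=2 (RAW on I1.r2 (WB@8)) EX@9 MEM@10 WB@11
I3 ld r1 <- r5: IF@6 ID@9 stall=0 (-) EX@10 MEM@11 WB@12
I4 add r4 <- r2,r5: IF@9 ID@10 stall=0 (-) EX@11 MEM@12 WB@13

Answer: 13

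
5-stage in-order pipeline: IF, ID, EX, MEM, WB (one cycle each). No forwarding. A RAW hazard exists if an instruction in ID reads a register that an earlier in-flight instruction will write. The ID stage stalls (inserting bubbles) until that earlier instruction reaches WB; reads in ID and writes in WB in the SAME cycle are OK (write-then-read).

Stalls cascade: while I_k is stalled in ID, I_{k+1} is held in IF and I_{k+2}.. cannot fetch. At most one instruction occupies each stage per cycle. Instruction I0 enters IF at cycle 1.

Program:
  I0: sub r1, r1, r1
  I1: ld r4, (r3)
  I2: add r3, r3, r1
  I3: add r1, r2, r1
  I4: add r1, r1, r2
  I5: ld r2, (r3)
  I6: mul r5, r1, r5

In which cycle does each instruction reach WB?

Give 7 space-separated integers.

I0 sub r1 <- r1,r1: IF@1 ID@2 stall=0 (-) EX@3 MEM@4 WB@5
I1 ld r4 <- r3: IF@2 ID@3 stall=0 (-) EX@4 MEM@5 WB@6
I2 add r3 <- r3,r1: IF@3 ID@4 stall=1 (RAW on I0.r1 (WB@5)) EX@6 MEM@7 WB@8
I3 add r1 <- r2,r1: IF@4 ID@6 stall=0 (-) EX@7 MEM@8 WB@9
I4 add r1 <- r1,r2: IF@6 ID@7 stall=2 (RAW on I3.r1 (WB@9)) EX@10 MEM@11 WB@12
I5 ld r2 <- r3: IF@7 ID@10 stall=0 (-) EX@11 MEM@12 WB@13
I6 mul r5 <- r1,r5: IF@10 ID@11 stall=1 (RAW on I4.r1 (WB@12)) EX@13 MEM@14 WB@15

Answer: 5 6 8 9 12 13 15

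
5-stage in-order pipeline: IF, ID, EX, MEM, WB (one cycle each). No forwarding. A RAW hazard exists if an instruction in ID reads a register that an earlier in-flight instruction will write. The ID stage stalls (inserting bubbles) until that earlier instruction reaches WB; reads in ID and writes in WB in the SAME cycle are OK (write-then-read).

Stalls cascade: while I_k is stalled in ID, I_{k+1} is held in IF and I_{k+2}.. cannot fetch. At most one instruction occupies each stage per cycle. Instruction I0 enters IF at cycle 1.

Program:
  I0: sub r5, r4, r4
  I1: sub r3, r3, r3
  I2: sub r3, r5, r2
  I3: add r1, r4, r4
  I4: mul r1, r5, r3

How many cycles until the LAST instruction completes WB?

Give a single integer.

Answer: 11

Derivation:
I0 sub r5 <- r4,r4: IF@1 ID@2 stall=0 (-) EX@3 MEM@4 WB@5
I1 sub r3 <- r3,r3: IF@2 ID@3 stall=0 (-) EX@4 MEM@5 WB@6
I2 sub r3 <- r5,r2: IF@3 ID@4 stall=1 (RAW on I0.r5 (WB@5)) EX@6 MEM@7 WB@8
I3 add r1 <- r4,r4: IF@4 ID@6 stall=0 (-) EX@7 MEM@8 WB@9
I4 mul r1 <- r5,r3: IF@6 ID@7 stall=1 (RAW on I2.r3 (WB@8)) EX@9 MEM@10 WB@11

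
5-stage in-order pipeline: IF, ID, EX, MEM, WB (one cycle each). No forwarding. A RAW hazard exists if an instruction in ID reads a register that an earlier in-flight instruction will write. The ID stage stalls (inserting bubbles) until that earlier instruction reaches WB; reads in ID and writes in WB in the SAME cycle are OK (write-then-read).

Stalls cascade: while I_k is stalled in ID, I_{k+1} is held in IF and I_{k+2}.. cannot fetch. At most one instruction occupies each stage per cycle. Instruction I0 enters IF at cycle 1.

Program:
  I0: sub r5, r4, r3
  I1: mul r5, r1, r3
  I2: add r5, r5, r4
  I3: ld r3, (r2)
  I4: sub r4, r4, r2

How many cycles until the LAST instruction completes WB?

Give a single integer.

Answer: 11

Derivation:
I0 sub r5 <- r4,r3: IF@1 ID@2 stall=0 (-) EX@3 MEM@4 WB@5
I1 mul r5 <- r1,r3: IF@2 ID@3 stall=0 (-) EX@4 MEM@5 WB@6
I2 add r5 <- r5,r4: IF@3 ID@4 stall=2 (RAW on I1.r5 (WB@6)) EX@7 MEM@8 WB@9
I3 ld r3 <- r2: IF@4 ID@7 stall=0 (-) EX@8 MEM@9 WB@10
I4 sub r4 <- r4,r2: IF@7 ID@8 stall=0 (-) EX@9 MEM@10 WB@11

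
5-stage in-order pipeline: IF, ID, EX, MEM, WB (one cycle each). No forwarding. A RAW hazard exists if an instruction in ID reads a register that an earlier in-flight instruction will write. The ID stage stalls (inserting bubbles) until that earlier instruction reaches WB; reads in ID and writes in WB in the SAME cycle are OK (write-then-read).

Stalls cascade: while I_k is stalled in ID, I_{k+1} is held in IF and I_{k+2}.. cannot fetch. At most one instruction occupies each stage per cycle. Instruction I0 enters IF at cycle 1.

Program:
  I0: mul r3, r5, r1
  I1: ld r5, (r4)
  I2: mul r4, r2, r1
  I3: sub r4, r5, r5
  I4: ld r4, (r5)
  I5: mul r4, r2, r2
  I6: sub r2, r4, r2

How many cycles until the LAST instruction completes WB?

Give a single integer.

I0 mul r3 <- r5,r1: IF@1 ID@2 stall=0 (-) EX@3 MEM@4 WB@5
I1 ld r5 <- r4: IF@2 ID@3 stall=0 (-) EX@4 MEM@5 WB@6
I2 mul r4 <- r2,r1: IF@3 ID@4 stall=0 (-) EX@5 MEM@6 WB@7
I3 sub r4 <- r5,r5: IF@4 ID@5 stall=1 (RAW on I1.r5 (WB@6)) EX@7 MEM@8 WB@9
I4 ld r4 <- r5: IF@5 ID@7 stall=0 (-) EX@8 MEM@9 WB@10
I5 mul r4 <- r2,r2: IF@7 ID@8 stall=0 (-) EX@9 MEM@10 WB@11
I6 sub r2 <- r4,r2: IF@8 ID@9 stall=2 (RAW on I5.r4 (WB@11)) EX@12 MEM@13 WB@14

Answer: 14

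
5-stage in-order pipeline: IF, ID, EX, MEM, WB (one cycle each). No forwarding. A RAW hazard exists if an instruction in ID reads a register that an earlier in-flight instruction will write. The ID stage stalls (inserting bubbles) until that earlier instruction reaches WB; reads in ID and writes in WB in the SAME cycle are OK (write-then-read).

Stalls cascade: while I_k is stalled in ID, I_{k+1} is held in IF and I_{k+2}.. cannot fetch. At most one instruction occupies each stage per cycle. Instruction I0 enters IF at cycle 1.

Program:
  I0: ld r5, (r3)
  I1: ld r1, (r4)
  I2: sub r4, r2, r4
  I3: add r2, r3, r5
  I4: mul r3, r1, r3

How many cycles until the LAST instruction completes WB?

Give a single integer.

Answer: 9

Derivation:
I0 ld r5 <- r3: IF@1 ID@2 stall=0 (-) EX@3 MEM@4 WB@5
I1 ld r1 <- r4: IF@2 ID@3 stall=0 (-) EX@4 MEM@5 WB@6
I2 sub r4 <- r2,r4: IF@3 ID@4 stall=0 (-) EX@5 MEM@6 WB@7
I3 add r2 <- r3,r5: IF@4 ID@5 stall=0 (-) EX@6 MEM@7 WB@8
I4 mul r3 <- r1,r3: IF@5 ID@6 stall=0 (-) EX@7 MEM@8 WB@9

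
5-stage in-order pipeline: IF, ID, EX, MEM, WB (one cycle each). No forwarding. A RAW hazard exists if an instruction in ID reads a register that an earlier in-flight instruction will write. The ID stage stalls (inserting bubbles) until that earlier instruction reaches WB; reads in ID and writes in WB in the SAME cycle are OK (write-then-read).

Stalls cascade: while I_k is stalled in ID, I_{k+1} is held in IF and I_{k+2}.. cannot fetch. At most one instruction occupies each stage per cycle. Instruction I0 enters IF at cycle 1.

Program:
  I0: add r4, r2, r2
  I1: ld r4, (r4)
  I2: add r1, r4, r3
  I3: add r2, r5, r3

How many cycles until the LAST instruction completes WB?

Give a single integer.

I0 add r4 <- r2,r2: IF@1 ID@2 stall=0 (-) EX@3 MEM@4 WB@5
I1 ld r4 <- r4: IF@2 ID@3 stall=2 (RAW on I0.r4 (WB@5)) EX@6 MEM@7 WB@8
I2 add r1 <- r4,r3: IF@3 ID@6 stall=2 (RAW on I1.r4 (WB@8)) EX@9 MEM@10 WB@11
I3 add r2 <- r5,r3: IF@6 ID@9 stall=0 (-) EX@10 MEM@11 WB@12

Answer: 12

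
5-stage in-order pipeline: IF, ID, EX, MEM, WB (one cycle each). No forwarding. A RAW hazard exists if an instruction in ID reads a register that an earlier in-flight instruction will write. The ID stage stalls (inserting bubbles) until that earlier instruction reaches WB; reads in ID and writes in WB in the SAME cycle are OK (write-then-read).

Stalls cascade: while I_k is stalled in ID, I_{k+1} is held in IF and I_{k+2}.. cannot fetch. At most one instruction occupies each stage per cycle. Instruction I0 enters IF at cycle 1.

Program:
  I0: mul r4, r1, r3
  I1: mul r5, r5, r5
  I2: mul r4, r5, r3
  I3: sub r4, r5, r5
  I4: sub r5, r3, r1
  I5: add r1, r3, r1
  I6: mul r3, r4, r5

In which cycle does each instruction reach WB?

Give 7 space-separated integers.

I0 mul r4 <- r1,r3: IF@1 ID@2 stall=0 (-) EX@3 MEM@4 WB@5
I1 mul r5 <- r5,r5: IF@2 ID@3 stall=0 (-) EX@4 MEM@5 WB@6
I2 mul r4 <- r5,r3: IF@3 ID@4 stall=2 (RAW on I1.r5 (WB@6)) EX@7 MEM@8 WB@9
I3 sub r4 <- r5,r5: IF@4 ID@7 stall=0 (-) EX@8 MEM@9 WB@10
I4 sub r5 <- r3,r1: IF@7 ID@8 stall=0 (-) EX@9 MEM@10 WB@11
I5 add r1 <- r3,r1: IF@8 ID@9 stall=0 (-) EX@10 MEM@11 WB@12
I6 mul r3 <- r4,r5: IF@9 ID@10 stall=1 (RAW on I4.r5 (WB@11)) EX@12 MEM@13 WB@14

Answer: 5 6 9 10 11 12 14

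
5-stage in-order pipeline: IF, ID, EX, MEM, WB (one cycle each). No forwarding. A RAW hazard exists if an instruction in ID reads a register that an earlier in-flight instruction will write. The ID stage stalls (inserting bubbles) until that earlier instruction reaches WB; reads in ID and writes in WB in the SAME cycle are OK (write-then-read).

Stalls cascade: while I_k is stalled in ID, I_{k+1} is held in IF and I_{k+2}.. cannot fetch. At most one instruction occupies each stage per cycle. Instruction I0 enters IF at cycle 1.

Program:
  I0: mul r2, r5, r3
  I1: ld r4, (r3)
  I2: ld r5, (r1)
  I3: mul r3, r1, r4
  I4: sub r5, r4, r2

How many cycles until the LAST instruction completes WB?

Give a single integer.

Answer: 10

Derivation:
I0 mul r2 <- r5,r3: IF@1 ID@2 stall=0 (-) EX@3 MEM@4 WB@5
I1 ld r4 <- r3: IF@2 ID@3 stall=0 (-) EX@4 MEM@5 WB@6
I2 ld r5 <- r1: IF@3 ID@4 stall=0 (-) EX@5 MEM@6 WB@7
I3 mul r3 <- r1,r4: IF@4 ID@5 stall=1 (RAW on I1.r4 (WB@6)) EX@7 MEM@8 WB@9
I4 sub r5 <- r4,r2: IF@5 ID@7 stall=0 (-) EX@8 MEM@9 WB@10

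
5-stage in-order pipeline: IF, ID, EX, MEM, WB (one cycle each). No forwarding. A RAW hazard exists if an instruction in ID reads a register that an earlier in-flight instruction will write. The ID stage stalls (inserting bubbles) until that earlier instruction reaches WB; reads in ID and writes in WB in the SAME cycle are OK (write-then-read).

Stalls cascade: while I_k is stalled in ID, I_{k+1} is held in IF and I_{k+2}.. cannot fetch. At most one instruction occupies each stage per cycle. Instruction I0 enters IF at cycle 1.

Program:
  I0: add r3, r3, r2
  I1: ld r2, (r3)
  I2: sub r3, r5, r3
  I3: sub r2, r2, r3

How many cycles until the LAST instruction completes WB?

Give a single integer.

I0 add r3 <- r3,r2: IF@1 ID@2 stall=0 (-) EX@3 MEM@4 WB@5
I1 ld r2 <- r3: IF@2 ID@3 stall=2 (RAW on I0.r3 (WB@5)) EX@6 MEM@7 WB@8
I2 sub r3 <- r5,r3: IF@3 ID@6 stall=0 (-) EX@7 MEM@8 WB@9
I3 sub r2 <- r2,r3: IF@6 ID@7 stall=2 (RAW on I2.r3 (WB@9)) EX@10 MEM@11 WB@12

Answer: 12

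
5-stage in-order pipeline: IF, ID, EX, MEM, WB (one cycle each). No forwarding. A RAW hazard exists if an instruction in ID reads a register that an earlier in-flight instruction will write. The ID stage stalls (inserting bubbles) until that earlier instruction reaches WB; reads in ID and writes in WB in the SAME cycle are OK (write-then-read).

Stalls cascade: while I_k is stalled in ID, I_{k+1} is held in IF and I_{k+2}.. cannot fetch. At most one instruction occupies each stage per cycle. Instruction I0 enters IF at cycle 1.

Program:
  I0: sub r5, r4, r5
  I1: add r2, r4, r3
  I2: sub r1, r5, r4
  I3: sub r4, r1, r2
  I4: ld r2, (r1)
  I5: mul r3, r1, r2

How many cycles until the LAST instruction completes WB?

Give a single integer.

Answer: 15

Derivation:
I0 sub r5 <- r4,r5: IF@1 ID@2 stall=0 (-) EX@3 MEM@4 WB@5
I1 add r2 <- r4,r3: IF@2 ID@3 stall=0 (-) EX@4 MEM@5 WB@6
I2 sub r1 <- r5,r4: IF@3 ID@4 stall=1 (RAW on I0.r5 (WB@5)) EX@6 MEM@7 WB@8
I3 sub r4 <- r1,r2: IF@4 ID@6 stall=2 (RAW on I2.r1 (WB@8)) EX@9 MEM@10 WB@11
I4 ld r2 <- r1: IF@6 ID@9 stall=0 (-) EX@10 MEM@11 WB@12
I5 mul r3 <- r1,r2: IF@9 ID@10 stall=2 (RAW on I4.r2 (WB@12)) EX@13 MEM@14 WB@15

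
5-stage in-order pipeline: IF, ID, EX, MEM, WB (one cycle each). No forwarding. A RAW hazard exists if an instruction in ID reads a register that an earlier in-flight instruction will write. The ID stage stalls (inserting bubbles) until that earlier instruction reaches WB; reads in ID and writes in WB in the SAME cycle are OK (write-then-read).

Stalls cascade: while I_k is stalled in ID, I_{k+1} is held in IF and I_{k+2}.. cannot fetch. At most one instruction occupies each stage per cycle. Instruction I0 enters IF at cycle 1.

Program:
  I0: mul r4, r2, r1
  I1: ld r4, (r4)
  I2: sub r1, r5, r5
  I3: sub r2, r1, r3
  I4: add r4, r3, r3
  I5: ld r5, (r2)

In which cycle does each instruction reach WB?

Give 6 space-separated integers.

Answer: 5 8 9 12 13 15

Derivation:
I0 mul r4 <- r2,r1: IF@1 ID@2 stall=0 (-) EX@3 MEM@4 WB@5
I1 ld r4 <- r4: IF@2 ID@3 stall=2 (RAW on I0.r4 (WB@5)) EX@6 MEM@7 WB@8
I2 sub r1 <- r5,r5: IF@3 ID@6 stall=0 (-) EX@7 MEM@8 WB@9
I3 sub r2 <- r1,r3: IF@6 ID@7 stall=2 (RAW on I2.r1 (WB@9)) EX@10 MEM@11 WB@12
I4 add r4 <- r3,r3: IF@7 ID@10 stall=0 (-) EX@11 MEM@12 WB@13
I5 ld r5 <- r2: IF@10 ID@11 stall=1 (RAW on I3.r2 (WB@12)) EX@13 MEM@14 WB@15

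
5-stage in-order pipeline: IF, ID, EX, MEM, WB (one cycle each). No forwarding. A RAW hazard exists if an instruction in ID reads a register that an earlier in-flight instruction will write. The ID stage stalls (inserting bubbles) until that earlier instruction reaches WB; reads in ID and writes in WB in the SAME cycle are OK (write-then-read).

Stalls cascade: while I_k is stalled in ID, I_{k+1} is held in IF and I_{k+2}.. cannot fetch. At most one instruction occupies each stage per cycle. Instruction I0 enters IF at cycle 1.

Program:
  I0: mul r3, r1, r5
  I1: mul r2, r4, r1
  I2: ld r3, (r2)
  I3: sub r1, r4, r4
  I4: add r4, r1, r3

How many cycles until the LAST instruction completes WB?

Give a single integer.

Answer: 13

Derivation:
I0 mul r3 <- r1,r5: IF@1 ID@2 stall=0 (-) EX@3 MEM@4 WB@5
I1 mul r2 <- r4,r1: IF@2 ID@3 stall=0 (-) EX@4 MEM@5 WB@6
I2 ld r3 <- r2: IF@3 ID@4 stall=2 (RAW on I1.r2 (WB@6)) EX@7 MEM@8 WB@9
I3 sub r1 <- r4,r4: IF@4 ID@7 stall=0 (-) EX@8 MEM@9 WB@10
I4 add r4 <- r1,r3: IF@7 ID@8 stall=2 (RAW on I3.r1 (WB@10)) EX@11 MEM@12 WB@13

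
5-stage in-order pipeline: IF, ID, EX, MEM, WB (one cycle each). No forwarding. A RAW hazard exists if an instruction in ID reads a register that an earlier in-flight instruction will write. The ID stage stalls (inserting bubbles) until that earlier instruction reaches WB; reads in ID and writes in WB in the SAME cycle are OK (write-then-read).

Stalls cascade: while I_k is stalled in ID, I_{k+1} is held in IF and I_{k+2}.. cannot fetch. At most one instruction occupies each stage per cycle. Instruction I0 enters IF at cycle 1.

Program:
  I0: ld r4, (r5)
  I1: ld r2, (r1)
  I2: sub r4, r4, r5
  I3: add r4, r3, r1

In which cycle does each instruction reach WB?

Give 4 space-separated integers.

I0 ld r4 <- r5: IF@1 ID@2 stall=0 (-) EX@3 MEM@4 WB@5
I1 ld r2 <- r1: IF@2 ID@3 stall=0 (-) EX@4 MEM@5 WB@6
I2 sub r4 <- r4,r5: IF@3 ID@4 stall=1 (RAW on I0.r4 (WB@5)) EX@6 MEM@7 WB@8
I3 add r4 <- r3,r1: IF@4 ID@6 stall=0 (-) EX@7 MEM@8 WB@9

Answer: 5 6 8 9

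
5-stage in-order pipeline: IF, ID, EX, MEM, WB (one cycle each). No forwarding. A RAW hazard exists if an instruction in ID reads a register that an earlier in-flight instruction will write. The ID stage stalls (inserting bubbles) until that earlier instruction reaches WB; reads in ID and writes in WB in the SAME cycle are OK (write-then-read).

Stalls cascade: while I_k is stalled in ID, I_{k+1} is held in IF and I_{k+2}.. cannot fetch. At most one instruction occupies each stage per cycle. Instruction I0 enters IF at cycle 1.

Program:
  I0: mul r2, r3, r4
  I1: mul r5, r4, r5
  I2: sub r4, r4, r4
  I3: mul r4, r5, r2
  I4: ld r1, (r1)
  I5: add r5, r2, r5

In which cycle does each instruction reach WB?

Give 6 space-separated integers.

I0 mul r2 <- r3,r4: IF@1 ID@2 stall=0 (-) EX@3 MEM@4 WB@5
I1 mul r5 <- r4,r5: IF@2 ID@3 stall=0 (-) EX@4 MEM@5 WB@6
I2 sub r4 <- r4,r4: IF@3 ID@4 stall=0 (-) EX@5 MEM@6 WB@7
I3 mul r4 <- r5,r2: IF@4 ID@5 stall=1 (RAW on I1.r5 (WB@6)) EX@7 MEM@8 WB@9
I4 ld r1 <- r1: IF@5 ID@7 stall=0 (-) EX@8 MEM@9 WB@10
I5 add r5 <- r2,r5: IF@7 ID@8 stall=0 (-) EX@9 MEM@10 WB@11

Answer: 5 6 7 9 10 11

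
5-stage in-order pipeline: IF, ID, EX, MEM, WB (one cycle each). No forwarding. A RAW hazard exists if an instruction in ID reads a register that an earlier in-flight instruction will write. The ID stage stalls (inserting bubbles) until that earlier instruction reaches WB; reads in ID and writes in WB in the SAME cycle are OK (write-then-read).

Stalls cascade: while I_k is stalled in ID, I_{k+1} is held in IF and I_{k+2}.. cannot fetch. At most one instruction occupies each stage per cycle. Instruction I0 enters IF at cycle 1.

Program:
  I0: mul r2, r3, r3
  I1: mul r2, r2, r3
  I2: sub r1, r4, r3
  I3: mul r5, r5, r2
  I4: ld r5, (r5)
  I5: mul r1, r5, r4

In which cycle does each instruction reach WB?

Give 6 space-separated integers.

I0 mul r2 <- r3,r3: IF@1 ID@2 stall=0 (-) EX@3 MEM@4 WB@5
I1 mul r2 <- r2,r3: IF@2 ID@3 stall=2 (RAW on I0.r2 (WB@5)) EX@6 MEM@7 WB@8
I2 sub r1 <- r4,r3: IF@3 ID@6 stall=0 (-) EX@7 MEM@8 WB@9
I3 mul r5 <- r5,r2: IF@6 ID@7 stall=1 (RAW on I1.r2 (WB@8)) EX@9 MEM@10 WB@11
I4 ld r5 <- r5: IF@7 ID@9 stall=2 (RAW on I3.r5 (WB@11)) EX@12 MEM@13 WB@14
I5 mul r1 <- r5,r4: IF@9 ID@12 stall=2 (RAW on I4.r5 (WB@14)) EX@15 MEM@16 WB@17

Answer: 5 8 9 11 14 17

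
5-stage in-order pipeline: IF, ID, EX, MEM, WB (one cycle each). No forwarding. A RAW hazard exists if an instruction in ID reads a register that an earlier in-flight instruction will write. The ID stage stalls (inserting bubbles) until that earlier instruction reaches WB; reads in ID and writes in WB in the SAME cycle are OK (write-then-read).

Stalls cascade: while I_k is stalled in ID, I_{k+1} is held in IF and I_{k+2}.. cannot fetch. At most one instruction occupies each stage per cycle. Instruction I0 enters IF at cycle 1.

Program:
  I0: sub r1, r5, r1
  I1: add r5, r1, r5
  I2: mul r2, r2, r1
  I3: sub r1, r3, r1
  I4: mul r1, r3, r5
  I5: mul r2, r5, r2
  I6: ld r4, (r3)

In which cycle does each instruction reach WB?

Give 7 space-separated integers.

Answer: 5 8 9 10 11 12 13

Derivation:
I0 sub r1 <- r5,r1: IF@1 ID@2 stall=0 (-) EX@3 MEM@4 WB@5
I1 add r5 <- r1,r5: IF@2 ID@3 stall=2 (RAW on I0.r1 (WB@5)) EX@6 MEM@7 WB@8
I2 mul r2 <- r2,r1: IF@3 ID@6 stall=0 (-) EX@7 MEM@8 WB@9
I3 sub r1 <- r3,r1: IF@6 ID@7 stall=0 (-) EX@8 MEM@9 WB@10
I4 mul r1 <- r3,r5: IF@7 ID@8 stall=0 (-) EX@9 MEM@10 WB@11
I5 mul r2 <- r5,r2: IF@8 ID@9 stall=0 (-) EX@10 MEM@11 WB@12
I6 ld r4 <- r3: IF@9 ID@10 stall=0 (-) EX@11 MEM@12 WB@13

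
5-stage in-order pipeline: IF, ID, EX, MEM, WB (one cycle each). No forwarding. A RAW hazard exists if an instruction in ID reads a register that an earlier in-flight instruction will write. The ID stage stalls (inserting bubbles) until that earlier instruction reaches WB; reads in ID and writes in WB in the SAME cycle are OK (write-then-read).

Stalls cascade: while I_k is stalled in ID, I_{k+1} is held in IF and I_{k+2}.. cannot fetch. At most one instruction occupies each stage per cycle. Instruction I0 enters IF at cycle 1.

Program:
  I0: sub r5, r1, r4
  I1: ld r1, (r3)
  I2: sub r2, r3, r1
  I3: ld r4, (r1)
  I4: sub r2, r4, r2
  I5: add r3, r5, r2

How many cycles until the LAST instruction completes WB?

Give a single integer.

I0 sub r5 <- r1,r4: IF@1 ID@2 stall=0 (-) EX@3 MEM@4 WB@5
I1 ld r1 <- r3: IF@2 ID@3 stall=0 (-) EX@4 MEM@5 WB@6
I2 sub r2 <- r3,r1: IF@3 ID@4 stall=2 (RAW on I1.r1 (WB@6)) EX@7 MEM@8 WB@9
I3 ld r4 <- r1: IF@4 ID@7 stall=0 (-) EX@8 MEM@9 WB@10
I4 sub r2 <- r4,r2: IF@7 ID@8 stall=2 (RAW on I3.r4 (WB@10)) EX@11 MEM@12 WB@13
I5 add r3 <- r5,r2: IF@8 ID@11 stall=2 (RAW on I4.r2 (WB@13)) EX@14 MEM@15 WB@16

Answer: 16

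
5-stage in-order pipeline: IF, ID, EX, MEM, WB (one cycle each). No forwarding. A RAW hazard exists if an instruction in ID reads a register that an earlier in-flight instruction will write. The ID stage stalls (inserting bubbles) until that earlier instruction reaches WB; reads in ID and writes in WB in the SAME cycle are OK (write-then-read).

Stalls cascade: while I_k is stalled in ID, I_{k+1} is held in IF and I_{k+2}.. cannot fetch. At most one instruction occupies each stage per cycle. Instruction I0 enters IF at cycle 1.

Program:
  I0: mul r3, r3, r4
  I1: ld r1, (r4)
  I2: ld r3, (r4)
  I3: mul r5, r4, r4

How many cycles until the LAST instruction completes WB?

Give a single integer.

I0 mul r3 <- r3,r4: IF@1 ID@2 stall=0 (-) EX@3 MEM@4 WB@5
I1 ld r1 <- r4: IF@2 ID@3 stall=0 (-) EX@4 MEM@5 WB@6
I2 ld r3 <- r4: IF@3 ID@4 stall=0 (-) EX@5 MEM@6 WB@7
I3 mul r5 <- r4,r4: IF@4 ID@5 stall=0 (-) EX@6 MEM@7 WB@8

Answer: 8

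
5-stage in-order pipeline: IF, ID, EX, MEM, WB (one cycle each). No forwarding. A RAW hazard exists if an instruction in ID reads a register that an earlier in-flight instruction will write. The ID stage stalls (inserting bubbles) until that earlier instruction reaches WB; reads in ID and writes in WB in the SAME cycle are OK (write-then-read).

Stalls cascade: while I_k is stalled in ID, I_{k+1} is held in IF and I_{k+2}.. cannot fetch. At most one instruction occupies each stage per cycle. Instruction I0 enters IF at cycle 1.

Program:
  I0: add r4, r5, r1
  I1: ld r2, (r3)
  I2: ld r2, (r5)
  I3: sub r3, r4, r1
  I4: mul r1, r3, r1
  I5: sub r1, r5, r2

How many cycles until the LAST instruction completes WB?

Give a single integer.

Answer: 12

Derivation:
I0 add r4 <- r5,r1: IF@1 ID@2 stall=0 (-) EX@3 MEM@4 WB@5
I1 ld r2 <- r3: IF@2 ID@3 stall=0 (-) EX@4 MEM@5 WB@6
I2 ld r2 <- r5: IF@3 ID@4 stall=0 (-) EX@5 MEM@6 WB@7
I3 sub r3 <- r4,r1: IF@4 ID@5 stall=0 (-) EX@6 MEM@7 WB@8
I4 mul r1 <- r3,r1: IF@5 ID@6 stall=2 (RAW on I3.r3 (WB@8)) EX@9 MEM@10 WB@11
I5 sub r1 <- r5,r2: IF@6 ID@9 stall=0 (-) EX@10 MEM@11 WB@12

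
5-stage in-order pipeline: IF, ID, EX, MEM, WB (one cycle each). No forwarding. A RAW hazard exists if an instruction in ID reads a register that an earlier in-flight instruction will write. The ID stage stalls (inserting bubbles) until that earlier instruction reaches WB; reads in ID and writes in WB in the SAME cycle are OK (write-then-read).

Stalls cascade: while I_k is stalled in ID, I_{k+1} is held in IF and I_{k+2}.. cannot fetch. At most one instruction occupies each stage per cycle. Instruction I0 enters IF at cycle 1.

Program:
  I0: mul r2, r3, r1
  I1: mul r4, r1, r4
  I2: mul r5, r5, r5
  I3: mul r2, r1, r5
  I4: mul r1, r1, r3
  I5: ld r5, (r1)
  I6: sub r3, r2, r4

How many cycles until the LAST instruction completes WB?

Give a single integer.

Answer: 15

Derivation:
I0 mul r2 <- r3,r1: IF@1 ID@2 stall=0 (-) EX@3 MEM@4 WB@5
I1 mul r4 <- r1,r4: IF@2 ID@3 stall=0 (-) EX@4 MEM@5 WB@6
I2 mul r5 <- r5,r5: IF@3 ID@4 stall=0 (-) EX@5 MEM@6 WB@7
I3 mul r2 <- r1,r5: IF@4 ID@5 stall=2 (RAW on I2.r5 (WB@7)) EX@8 MEM@9 WB@10
I4 mul r1 <- r1,r3: IF@5 ID@8 stall=0 (-) EX@9 MEM@10 WB@11
I5 ld r5 <- r1: IF@8 ID@9 stall=2 (RAW on I4.r1 (WB@11)) EX@12 MEM@13 WB@14
I6 sub r3 <- r2,r4: IF@9 ID@12 stall=0 (-) EX@13 MEM@14 WB@15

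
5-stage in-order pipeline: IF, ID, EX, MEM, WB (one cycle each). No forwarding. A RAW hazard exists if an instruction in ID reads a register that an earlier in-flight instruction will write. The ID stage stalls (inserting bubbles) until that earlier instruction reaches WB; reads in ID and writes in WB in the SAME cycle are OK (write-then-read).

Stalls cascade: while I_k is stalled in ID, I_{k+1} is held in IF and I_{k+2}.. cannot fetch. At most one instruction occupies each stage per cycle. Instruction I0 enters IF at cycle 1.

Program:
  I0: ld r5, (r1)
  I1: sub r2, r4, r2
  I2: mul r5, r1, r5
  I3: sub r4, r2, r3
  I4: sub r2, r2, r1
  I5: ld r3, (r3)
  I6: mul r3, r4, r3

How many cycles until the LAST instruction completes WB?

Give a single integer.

I0 ld r5 <- r1: IF@1 ID@2 stall=0 (-) EX@3 MEM@4 WB@5
I1 sub r2 <- r4,r2: IF@2 ID@3 stall=0 (-) EX@4 MEM@5 WB@6
I2 mul r5 <- r1,r5: IF@3 ID@4 stall=1 (RAW on I0.r5 (WB@5)) EX@6 MEM@7 WB@8
I3 sub r4 <- r2,r3: IF@4 ID@6 stall=0 (-) EX@7 MEM@8 WB@9
I4 sub r2 <- r2,r1: IF@6 ID@7 stall=0 (-) EX@8 MEM@9 WB@10
I5 ld r3 <- r3: IF@7 ID@8 stall=0 (-) EX@9 MEM@10 WB@11
I6 mul r3 <- r4,r3: IF@8 ID@9 stall=2 (RAW on I5.r3 (WB@11)) EX@12 MEM@13 WB@14

Answer: 14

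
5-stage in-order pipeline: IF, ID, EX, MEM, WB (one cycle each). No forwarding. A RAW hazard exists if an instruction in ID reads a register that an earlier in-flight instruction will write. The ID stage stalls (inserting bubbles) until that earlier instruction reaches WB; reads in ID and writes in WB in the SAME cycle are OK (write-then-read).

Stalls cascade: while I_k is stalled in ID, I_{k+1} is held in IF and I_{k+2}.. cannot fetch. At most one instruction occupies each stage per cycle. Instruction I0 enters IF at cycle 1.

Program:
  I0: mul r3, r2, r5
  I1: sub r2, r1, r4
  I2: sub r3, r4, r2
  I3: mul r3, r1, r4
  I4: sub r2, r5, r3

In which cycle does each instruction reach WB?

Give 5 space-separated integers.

Answer: 5 6 9 10 13

Derivation:
I0 mul r3 <- r2,r5: IF@1 ID@2 stall=0 (-) EX@3 MEM@4 WB@5
I1 sub r2 <- r1,r4: IF@2 ID@3 stall=0 (-) EX@4 MEM@5 WB@6
I2 sub r3 <- r4,r2: IF@3 ID@4 stall=2 (RAW on I1.r2 (WB@6)) EX@7 MEM@8 WB@9
I3 mul r3 <- r1,r4: IF@4 ID@7 stall=0 (-) EX@8 MEM@9 WB@10
I4 sub r2 <- r5,r3: IF@7 ID@8 stall=2 (RAW on I3.r3 (WB@10)) EX@11 MEM@12 WB@13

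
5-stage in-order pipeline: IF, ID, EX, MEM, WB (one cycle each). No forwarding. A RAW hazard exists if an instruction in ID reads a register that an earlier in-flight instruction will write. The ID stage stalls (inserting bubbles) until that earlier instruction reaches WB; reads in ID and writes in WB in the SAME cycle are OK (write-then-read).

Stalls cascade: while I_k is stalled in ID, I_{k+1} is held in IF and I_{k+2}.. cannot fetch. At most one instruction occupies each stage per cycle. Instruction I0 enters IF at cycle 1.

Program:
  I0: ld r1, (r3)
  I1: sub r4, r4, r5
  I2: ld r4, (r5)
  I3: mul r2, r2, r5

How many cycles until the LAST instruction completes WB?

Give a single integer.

Answer: 8

Derivation:
I0 ld r1 <- r3: IF@1 ID@2 stall=0 (-) EX@3 MEM@4 WB@5
I1 sub r4 <- r4,r5: IF@2 ID@3 stall=0 (-) EX@4 MEM@5 WB@6
I2 ld r4 <- r5: IF@3 ID@4 stall=0 (-) EX@5 MEM@6 WB@7
I3 mul r2 <- r2,r5: IF@4 ID@5 stall=0 (-) EX@6 MEM@7 WB@8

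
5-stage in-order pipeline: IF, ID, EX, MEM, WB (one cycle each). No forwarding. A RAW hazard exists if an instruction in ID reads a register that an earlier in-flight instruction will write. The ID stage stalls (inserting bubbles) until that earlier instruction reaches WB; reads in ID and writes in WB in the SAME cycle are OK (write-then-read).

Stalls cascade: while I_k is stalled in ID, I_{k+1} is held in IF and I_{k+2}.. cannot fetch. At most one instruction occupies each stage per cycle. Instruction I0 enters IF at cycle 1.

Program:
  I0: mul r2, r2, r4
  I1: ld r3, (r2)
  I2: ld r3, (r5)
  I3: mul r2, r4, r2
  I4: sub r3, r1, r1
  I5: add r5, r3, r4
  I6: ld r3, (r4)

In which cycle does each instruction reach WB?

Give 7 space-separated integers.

Answer: 5 8 9 10 11 14 15

Derivation:
I0 mul r2 <- r2,r4: IF@1 ID@2 stall=0 (-) EX@3 MEM@4 WB@5
I1 ld r3 <- r2: IF@2 ID@3 stall=2 (RAW on I0.r2 (WB@5)) EX@6 MEM@7 WB@8
I2 ld r3 <- r5: IF@3 ID@6 stall=0 (-) EX@7 MEM@8 WB@9
I3 mul r2 <- r4,r2: IF@6 ID@7 stall=0 (-) EX@8 MEM@9 WB@10
I4 sub r3 <- r1,r1: IF@7 ID@8 stall=0 (-) EX@9 MEM@10 WB@11
I5 add r5 <- r3,r4: IF@8 ID@9 stall=2 (RAW on I4.r3 (WB@11)) EX@12 MEM@13 WB@14
I6 ld r3 <- r4: IF@9 ID@12 stall=0 (-) EX@13 MEM@14 WB@15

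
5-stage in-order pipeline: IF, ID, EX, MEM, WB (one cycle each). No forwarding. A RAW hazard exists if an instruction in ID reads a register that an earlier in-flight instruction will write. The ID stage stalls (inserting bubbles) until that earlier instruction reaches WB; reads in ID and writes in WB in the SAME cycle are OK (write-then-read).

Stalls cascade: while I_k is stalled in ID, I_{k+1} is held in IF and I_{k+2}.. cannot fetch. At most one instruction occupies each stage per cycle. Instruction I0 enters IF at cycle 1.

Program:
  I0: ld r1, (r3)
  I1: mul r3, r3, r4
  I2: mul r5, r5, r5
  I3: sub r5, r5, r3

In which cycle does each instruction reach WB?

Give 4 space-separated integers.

Answer: 5 6 7 10

Derivation:
I0 ld r1 <- r3: IF@1 ID@2 stall=0 (-) EX@3 MEM@4 WB@5
I1 mul r3 <- r3,r4: IF@2 ID@3 stall=0 (-) EX@4 MEM@5 WB@6
I2 mul r5 <- r5,r5: IF@3 ID@4 stall=0 (-) EX@5 MEM@6 WB@7
I3 sub r5 <- r5,r3: IF@4 ID@5 stall=2 (RAW on I2.r5 (WB@7)) EX@8 MEM@9 WB@10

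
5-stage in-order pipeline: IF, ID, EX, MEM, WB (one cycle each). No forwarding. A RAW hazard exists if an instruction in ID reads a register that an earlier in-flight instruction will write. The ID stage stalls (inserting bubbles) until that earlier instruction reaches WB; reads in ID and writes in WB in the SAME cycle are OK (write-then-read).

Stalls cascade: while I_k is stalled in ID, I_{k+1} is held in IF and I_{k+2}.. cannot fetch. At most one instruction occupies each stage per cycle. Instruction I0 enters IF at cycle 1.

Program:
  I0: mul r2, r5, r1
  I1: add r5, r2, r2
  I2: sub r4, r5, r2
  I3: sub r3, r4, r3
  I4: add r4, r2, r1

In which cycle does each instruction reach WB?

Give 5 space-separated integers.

I0 mul r2 <- r5,r1: IF@1 ID@2 stall=0 (-) EX@3 MEM@4 WB@5
I1 add r5 <- r2,r2: IF@2 ID@3 stall=2 (RAW on I0.r2 (WB@5)) EX@6 MEM@7 WB@8
I2 sub r4 <- r5,r2: IF@3 ID@6 stall=2 (RAW on I1.r5 (WB@8)) EX@9 MEM@10 WB@11
I3 sub r3 <- r4,r3: IF@6 ID@9 stall=2 (RAW on I2.r4 (WB@11)) EX@12 MEM@13 WB@14
I4 add r4 <- r2,r1: IF@9 ID@12 stall=0 (-) EX@13 MEM@14 WB@15

Answer: 5 8 11 14 15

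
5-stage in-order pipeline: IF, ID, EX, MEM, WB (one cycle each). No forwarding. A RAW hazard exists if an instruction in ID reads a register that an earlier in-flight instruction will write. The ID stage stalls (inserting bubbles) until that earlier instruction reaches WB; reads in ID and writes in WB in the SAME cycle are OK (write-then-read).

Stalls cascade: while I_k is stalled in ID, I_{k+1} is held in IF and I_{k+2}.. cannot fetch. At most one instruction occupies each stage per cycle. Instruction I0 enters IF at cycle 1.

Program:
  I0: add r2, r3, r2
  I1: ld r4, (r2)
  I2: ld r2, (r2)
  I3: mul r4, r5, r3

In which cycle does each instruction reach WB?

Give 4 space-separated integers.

Answer: 5 8 9 10

Derivation:
I0 add r2 <- r3,r2: IF@1 ID@2 stall=0 (-) EX@3 MEM@4 WB@5
I1 ld r4 <- r2: IF@2 ID@3 stall=2 (RAW on I0.r2 (WB@5)) EX@6 MEM@7 WB@8
I2 ld r2 <- r2: IF@3 ID@6 stall=0 (-) EX@7 MEM@8 WB@9
I3 mul r4 <- r5,r3: IF@6 ID@7 stall=0 (-) EX@8 MEM@9 WB@10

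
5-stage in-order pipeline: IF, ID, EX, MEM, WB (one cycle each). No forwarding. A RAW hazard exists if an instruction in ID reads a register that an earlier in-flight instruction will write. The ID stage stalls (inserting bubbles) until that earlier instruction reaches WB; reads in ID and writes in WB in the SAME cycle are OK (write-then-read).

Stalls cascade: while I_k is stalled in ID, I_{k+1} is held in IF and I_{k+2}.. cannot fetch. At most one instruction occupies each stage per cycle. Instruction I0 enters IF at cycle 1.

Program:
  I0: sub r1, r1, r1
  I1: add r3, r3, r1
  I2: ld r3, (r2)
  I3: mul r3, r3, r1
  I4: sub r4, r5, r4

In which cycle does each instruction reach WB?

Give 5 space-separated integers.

I0 sub r1 <- r1,r1: IF@1 ID@2 stall=0 (-) EX@3 MEM@4 WB@5
I1 add r3 <- r3,r1: IF@2 ID@3 stall=2 (RAW on I0.r1 (WB@5)) EX@6 MEM@7 WB@8
I2 ld r3 <- r2: IF@3 ID@6 stall=0 (-) EX@7 MEM@8 WB@9
I3 mul r3 <- r3,r1: IF@6 ID@7 stall=2 (RAW on I2.r3 (WB@9)) EX@10 MEM@11 WB@12
I4 sub r4 <- r5,r4: IF@7 ID@10 stall=0 (-) EX@11 MEM@12 WB@13

Answer: 5 8 9 12 13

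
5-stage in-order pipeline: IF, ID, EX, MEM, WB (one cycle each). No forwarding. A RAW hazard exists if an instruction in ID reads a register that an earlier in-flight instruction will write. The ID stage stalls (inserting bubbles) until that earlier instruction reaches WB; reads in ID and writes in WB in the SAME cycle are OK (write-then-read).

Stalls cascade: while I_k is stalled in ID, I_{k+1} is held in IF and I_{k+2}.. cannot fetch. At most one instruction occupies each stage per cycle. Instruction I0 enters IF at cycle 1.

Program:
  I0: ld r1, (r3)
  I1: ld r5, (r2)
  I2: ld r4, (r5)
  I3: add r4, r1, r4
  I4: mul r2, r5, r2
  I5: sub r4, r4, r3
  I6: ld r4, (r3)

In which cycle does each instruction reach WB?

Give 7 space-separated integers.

I0 ld r1 <- r3: IF@1 ID@2 stall=0 (-) EX@3 MEM@4 WB@5
I1 ld r5 <- r2: IF@2 ID@3 stall=0 (-) EX@4 MEM@5 WB@6
I2 ld r4 <- r5: IF@3 ID@4 stall=2 (RAW on I1.r5 (WB@6)) EX@7 MEM@8 WB@9
I3 add r4 <- r1,r4: IF@4 ID@7 stall=2 (RAW on I2.r4 (WB@9)) EX@10 MEM@11 WB@12
I4 mul r2 <- r5,r2: IF@7 ID@10 stall=0 (-) EX@11 MEM@12 WB@13
I5 sub r4 <- r4,r3: IF@10 ID@11 stall=1 (RAW on I3.r4 (WB@12)) EX@13 MEM@14 WB@15
I6 ld r4 <- r3: IF@11 ID@13 stall=0 (-) EX@14 MEM@15 WB@16

Answer: 5 6 9 12 13 15 16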